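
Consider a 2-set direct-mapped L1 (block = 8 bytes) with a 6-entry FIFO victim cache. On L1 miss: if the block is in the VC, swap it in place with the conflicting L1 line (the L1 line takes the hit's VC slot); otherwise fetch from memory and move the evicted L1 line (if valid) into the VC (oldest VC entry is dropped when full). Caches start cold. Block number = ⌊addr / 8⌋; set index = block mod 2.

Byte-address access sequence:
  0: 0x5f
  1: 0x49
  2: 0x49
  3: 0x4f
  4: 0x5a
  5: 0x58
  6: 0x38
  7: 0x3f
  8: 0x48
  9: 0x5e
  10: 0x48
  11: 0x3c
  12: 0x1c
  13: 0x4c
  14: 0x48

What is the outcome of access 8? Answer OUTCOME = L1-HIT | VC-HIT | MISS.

OUTCOME = VC-HIT

  [0] addr=0x5f blk=11 s=1: MISS | VC []
  [1] addr=0x49 blk=9 s=1: MISS | VC [11]
  [2] addr=0x49 blk=9 s=1: L1-HIT | VC [11]
  [3] addr=0x4f blk=9 s=1: L1-HIT | VC [11]
  [4] addr=0x5a blk=11 s=1: VC-HIT | VC [9]
  [5] addr=0x58 blk=11 s=1: L1-HIT | VC [9]
  [6] addr=0x38 blk=7 s=1: MISS | VC [9, 11]
  [7] addr=0x3f blk=7 s=1: L1-HIT | VC [9, 11]
  [8] addr=0x48 blk=9 s=1: VC-HIT | VC [7, 11]
  [9] addr=0x5e blk=11 s=1: VC-HIT | VC [7, 9]
  [10] addr=0x48 blk=9 s=1: VC-HIT | VC [7, 11]
  [11] addr=0x3c blk=7 s=1: VC-HIT | VC [9, 11]
  [12] addr=0x1c blk=3 s=1: MISS | VC [9, 11, 7]
  [13] addr=0x4c blk=9 s=1: VC-HIT | VC [3, 11, 7]
  [14] addr=0x48 blk=9 s=1: L1-HIT | VC [3, 11, 7]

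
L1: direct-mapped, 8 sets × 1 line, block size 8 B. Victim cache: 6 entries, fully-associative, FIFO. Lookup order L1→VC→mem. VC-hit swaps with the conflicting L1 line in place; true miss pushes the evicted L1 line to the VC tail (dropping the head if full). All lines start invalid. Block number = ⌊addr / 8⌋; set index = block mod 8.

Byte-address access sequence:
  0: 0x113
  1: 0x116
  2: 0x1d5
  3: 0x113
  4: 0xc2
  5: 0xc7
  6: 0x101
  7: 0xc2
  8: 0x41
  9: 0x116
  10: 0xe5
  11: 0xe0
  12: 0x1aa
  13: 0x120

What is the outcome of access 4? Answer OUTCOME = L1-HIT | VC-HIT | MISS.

OUTCOME = MISS

0: 0x113 (blk 34, set 2) → MISS  vc=[]
1: 0x116 (blk 34, set 2) → L1-HIT  vc=[]
2: 0x1d5 (blk 58, set 2) → MISS  vc=[34]
3: 0x113 (blk 34, set 2) → VC-HIT  vc=[58]
4: 0xc2 (blk 24, set 0) → MISS  vc=[58]
5: 0xc7 (blk 24, set 0) → L1-HIT  vc=[58]
6: 0x101 (blk 32, set 0) → MISS  vc=[58, 24]
7: 0xc2 (blk 24, set 0) → VC-HIT  vc=[58, 32]
8: 0x41 (blk 8, set 0) → MISS  vc=[58, 32, 24]
9: 0x116 (blk 34, set 2) → L1-HIT  vc=[58, 32, 24]
10: 0xe5 (blk 28, set 4) → MISS  vc=[58, 32, 24]
11: 0xe0 (blk 28, set 4) → L1-HIT  vc=[58, 32, 24]
12: 0x1aa (blk 53, set 5) → MISS  vc=[58, 32, 24]
13: 0x120 (blk 36, set 4) → MISS  vc=[58, 32, 24, 28]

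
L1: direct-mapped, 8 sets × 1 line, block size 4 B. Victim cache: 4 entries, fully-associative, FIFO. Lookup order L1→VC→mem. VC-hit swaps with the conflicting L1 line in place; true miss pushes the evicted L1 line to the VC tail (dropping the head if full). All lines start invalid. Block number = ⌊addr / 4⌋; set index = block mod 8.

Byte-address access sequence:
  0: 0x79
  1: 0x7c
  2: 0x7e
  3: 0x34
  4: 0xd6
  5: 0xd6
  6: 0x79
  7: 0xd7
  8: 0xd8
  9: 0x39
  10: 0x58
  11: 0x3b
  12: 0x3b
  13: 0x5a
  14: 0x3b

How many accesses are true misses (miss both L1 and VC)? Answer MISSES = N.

MISSES = 7

0: 0x79 (blk 30, set 6) → MISS  vc=[]
1: 0x7c (blk 31, set 7) → MISS  vc=[]
2: 0x7e (blk 31, set 7) → L1-HIT  vc=[]
3: 0x34 (blk 13, set 5) → MISS  vc=[]
4: 0xd6 (blk 53, set 5) → MISS  vc=[13]
5: 0xd6 (blk 53, set 5) → L1-HIT  vc=[13]
6: 0x79 (blk 30, set 6) → L1-HIT  vc=[13]
7: 0xd7 (blk 53, set 5) → L1-HIT  vc=[13]
8: 0xd8 (blk 54, set 6) → MISS  vc=[13, 30]
9: 0x39 (blk 14, set 6) → MISS  vc=[13, 30, 54]
10: 0x58 (blk 22, set 6) → MISS  vc=[13, 30, 54, 14]
11: 0x3b (blk 14, set 6) → VC-HIT  vc=[13, 30, 54, 22]
12: 0x3b (blk 14, set 6) → L1-HIT  vc=[13, 30, 54, 22]
13: 0x5a (blk 22, set 6) → VC-HIT  vc=[13, 30, 54, 14]
14: 0x3b (blk 14, set 6) → VC-HIT  vc=[13, 30, 54, 22]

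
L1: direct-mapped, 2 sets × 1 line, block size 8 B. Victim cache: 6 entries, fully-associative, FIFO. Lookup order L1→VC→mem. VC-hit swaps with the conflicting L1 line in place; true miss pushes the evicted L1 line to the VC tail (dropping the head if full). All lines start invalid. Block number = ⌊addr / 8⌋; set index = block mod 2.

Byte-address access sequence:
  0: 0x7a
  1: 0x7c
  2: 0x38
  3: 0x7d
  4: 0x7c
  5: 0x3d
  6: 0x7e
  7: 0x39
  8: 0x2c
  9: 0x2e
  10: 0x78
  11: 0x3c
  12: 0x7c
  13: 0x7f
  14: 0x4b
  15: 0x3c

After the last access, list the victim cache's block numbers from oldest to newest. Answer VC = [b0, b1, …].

#0 0x7a→b15/s1 MISS; vc=[]
#1 0x7c→b15/s1 L1-HIT; vc=[]
#2 0x38→b7/s1 MISS; vc=[15]
#3 0x7d→b15/s1 VC-HIT; vc=[7]
#4 0x7c→b15/s1 L1-HIT; vc=[7]
#5 0x3d→b7/s1 VC-HIT; vc=[15]
#6 0x7e→b15/s1 VC-HIT; vc=[7]
#7 0x39→b7/s1 VC-HIT; vc=[15]
#8 0x2c→b5/s1 MISS; vc=[15,7]
#9 0x2e→b5/s1 L1-HIT; vc=[15,7]
#10 0x78→b15/s1 VC-HIT; vc=[5,7]
#11 0x3c→b7/s1 VC-HIT; vc=[5,15]
#12 0x7c→b15/s1 VC-HIT; vc=[5,7]
#13 0x7f→b15/s1 L1-HIT; vc=[5,7]
#14 0x4b→b9/s1 MISS; vc=[5,7,15]
#15 0x3c→b7/s1 VC-HIT; vc=[5,9,15]

VC = [5, 9, 15]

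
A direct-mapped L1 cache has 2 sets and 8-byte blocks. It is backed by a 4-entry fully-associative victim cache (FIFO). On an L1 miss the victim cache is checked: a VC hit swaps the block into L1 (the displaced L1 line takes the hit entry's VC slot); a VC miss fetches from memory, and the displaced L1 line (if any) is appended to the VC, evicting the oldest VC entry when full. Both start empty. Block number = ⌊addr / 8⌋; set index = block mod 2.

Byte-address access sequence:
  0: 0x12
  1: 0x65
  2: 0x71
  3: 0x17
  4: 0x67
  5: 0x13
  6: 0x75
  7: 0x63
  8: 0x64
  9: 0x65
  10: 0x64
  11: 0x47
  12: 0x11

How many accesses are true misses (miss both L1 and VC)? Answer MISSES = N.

  [0] addr=0x12 blk=2 s=0: MISS | VC []
  [1] addr=0x65 blk=12 s=0: MISS | VC [2]
  [2] addr=0x71 blk=14 s=0: MISS | VC [2, 12]
  [3] addr=0x17 blk=2 s=0: VC-HIT | VC [14, 12]
  [4] addr=0x67 blk=12 s=0: VC-HIT | VC [14, 2]
  [5] addr=0x13 blk=2 s=0: VC-HIT | VC [14, 12]
  [6] addr=0x75 blk=14 s=0: VC-HIT | VC [2, 12]
  [7] addr=0x63 blk=12 s=0: VC-HIT | VC [2, 14]
  [8] addr=0x64 blk=12 s=0: L1-HIT | VC [2, 14]
  [9] addr=0x65 blk=12 s=0: L1-HIT | VC [2, 14]
  [10] addr=0x64 blk=12 s=0: L1-HIT | VC [2, 14]
  [11] addr=0x47 blk=8 s=0: MISS | VC [2, 14, 12]
  [12] addr=0x11 blk=2 s=0: VC-HIT | VC [8, 14, 12]

MISSES = 4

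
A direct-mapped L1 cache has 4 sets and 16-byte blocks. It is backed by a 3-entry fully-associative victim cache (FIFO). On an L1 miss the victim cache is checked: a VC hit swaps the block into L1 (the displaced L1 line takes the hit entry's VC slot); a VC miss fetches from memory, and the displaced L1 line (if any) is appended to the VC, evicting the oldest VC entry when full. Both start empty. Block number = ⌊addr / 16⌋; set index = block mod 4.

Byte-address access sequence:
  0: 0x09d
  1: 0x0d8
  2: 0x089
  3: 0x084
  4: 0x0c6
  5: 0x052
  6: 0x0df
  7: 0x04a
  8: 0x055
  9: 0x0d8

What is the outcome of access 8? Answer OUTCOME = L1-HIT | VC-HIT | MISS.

0: 0x9d (blk 9, set 1) → MISS  vc=[]
1: 0xd8 (blk 13, set 1) → MISS  vc=[9]
2: 0x89 (blk 8, set 0) → MISS  vc=[9]
3: 0x84 (blk 8, set 0) → L1-HIT  vc=[9]
4: 0xc6 (blk 12, set 0) → MISS  vc=[9, 8]
5: 0x52 (blk 5, set 1) → MISS  vc=[9, 8, 13]
6: 0xdf (blk 13, set 1) → VC-HIT  vc=[9, 8, 5]
7: 0x4a (blk 4, set 0) → MISS  vc=[8, 5, 12]
8: 0x55 (blk 5, set 1) → VC-HIT  vc=[8, 13, 12]
9: 0xd8 (blk 13, set 1) → VC-HIT  vc=[8, 5, 12]

OUTCOME = VC-HIT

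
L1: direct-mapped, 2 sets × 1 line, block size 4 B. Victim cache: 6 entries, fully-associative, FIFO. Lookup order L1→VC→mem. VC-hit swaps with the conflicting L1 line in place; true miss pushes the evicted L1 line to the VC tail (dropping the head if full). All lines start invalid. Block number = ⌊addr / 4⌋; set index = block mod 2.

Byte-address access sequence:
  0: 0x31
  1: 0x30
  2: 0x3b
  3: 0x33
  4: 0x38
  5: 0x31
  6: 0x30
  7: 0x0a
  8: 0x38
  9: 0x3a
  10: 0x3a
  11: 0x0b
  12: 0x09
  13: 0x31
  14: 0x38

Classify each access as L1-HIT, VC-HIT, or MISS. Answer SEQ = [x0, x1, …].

SEQ = [MISS, L1-HIT, MISS, VC-HIT, VC-HIT, VC-HIT, L1-HIT, MISS, VC-HIT, L1-HIT, L1-HIT, VC-HIT, L1-HIT, VC-HIT, VC-HIT]

0: 0x31 (blk 12, set 0) → MISS  vc=[]
1: 0x30 (blk 12, set 0) → L1-HIT  vc=[]
2: 0x3b (blk 14, set 0) → MISS  vc=[12]
3: 0x33 (blk 12, set 0) → VC-HIT  vc=[14]
4: 0x38 (blk 14, set 0) → VC-HIT  vc=[12]
5: 0x31 (blk 12, set 0) → VC-HIT  vc=[14]
6: 0x30 (blk 12, set 0) → L1-HIT  vc=[14]
7: 0xa (blk 2, set 0) → MISS  vc=[14, 12]
8: 0x38 (blk 14, set 0) → VC-HIT  vc=[2, 12]
9: 0x3a (blk 14, set 0) → L1-HIT  vc=[2, 12]
10: 0x3a (blk 14, set 0) → L1-HIT  vc=[2, 12]
11: 0xb (blk 2, set 0) → VC-HIT  vc=[14, 12]
12: 0x9 (blk 2, set 0) → L1-HIT  vc=[14, 12]
13: 0x31 (blk 12, set 0) → VC-HIT  vc=[14, 2]
14: 0x38 (blk 14, set 0) → VC-HIT  vc=[12, 2]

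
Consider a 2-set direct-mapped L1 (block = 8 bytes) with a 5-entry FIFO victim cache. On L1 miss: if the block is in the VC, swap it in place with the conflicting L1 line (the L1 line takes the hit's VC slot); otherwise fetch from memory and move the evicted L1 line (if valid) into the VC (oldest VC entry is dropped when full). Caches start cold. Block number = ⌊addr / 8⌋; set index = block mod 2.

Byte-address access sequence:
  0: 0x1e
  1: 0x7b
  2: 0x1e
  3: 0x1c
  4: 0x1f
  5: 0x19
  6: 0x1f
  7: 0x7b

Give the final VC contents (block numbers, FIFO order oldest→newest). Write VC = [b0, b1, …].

#0 0x1e→b3/s1 MISS; vc=[]
#1 0x7b→b15/s1 MISS; vc=[3]
#2 0x1e→b3/s1 VC-HIT; vc=[15]
#3 0x1c→b3/s1 L1-HIT; vc=[15]
#4 0x1f→b3/s1 L1-HIT; vc=[15]
#5 0x19→b3/s1 L1-HIT; vc=[15]
#6 0x1f→b3/s1 L1-HIT; vc=[15]
#7 0x7b→b15/s1 VC-HIT; vc=[3]

VC = [3]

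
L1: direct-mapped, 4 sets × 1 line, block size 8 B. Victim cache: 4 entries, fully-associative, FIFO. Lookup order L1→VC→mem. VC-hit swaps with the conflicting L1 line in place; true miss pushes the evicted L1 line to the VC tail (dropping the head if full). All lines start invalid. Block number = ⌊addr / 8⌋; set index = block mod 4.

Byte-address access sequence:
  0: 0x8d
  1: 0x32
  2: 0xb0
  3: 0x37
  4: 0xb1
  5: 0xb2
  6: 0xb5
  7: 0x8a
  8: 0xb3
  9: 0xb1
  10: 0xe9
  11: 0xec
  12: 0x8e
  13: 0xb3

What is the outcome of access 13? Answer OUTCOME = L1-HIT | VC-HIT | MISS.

OUTCOME = L1-HIT

0: 0x8d (blk 17, set 1) → MISS  vc=[]
1: 0x32 (blk 6, set 2) → MISS  vc=[]
2: 0xb0 (blk 22, set 2) → MISS  vc=[6]
3: 0x37 (blk 6, set 2) → VC-HIT  vc=[22]
4: 0xb1 (blk 22, set 2) → VC-HIT  vc=[6]
5: 0xb2 (blk 22, set 2) → L1-HIT  vc=[6]
6: 0xb5 (blk 22, set 2) → L1-HIT  vc=[6]
7: 0x8a (blk 17, set 1) → L1-HIT  vc=[6]
8: 0xb3 (blk 22, set 2) → L1-HIT  vc=[6]
9: 0xb1 (blk 22, set 2) → L1-HIT  vc=[6]
10: 0xe9 (blk 29, set 1) → MISS  vc=[6, 17]
11: 0xec (blk 29, set 1) → L1-HIT  vc=[6, 17]
12: 0x8e (blk 17, set 1) → VC-HIT  vc=[6, 29]
13: 0xb3 (blk 22, set 2) → L1-HIT  vc=[6, 29]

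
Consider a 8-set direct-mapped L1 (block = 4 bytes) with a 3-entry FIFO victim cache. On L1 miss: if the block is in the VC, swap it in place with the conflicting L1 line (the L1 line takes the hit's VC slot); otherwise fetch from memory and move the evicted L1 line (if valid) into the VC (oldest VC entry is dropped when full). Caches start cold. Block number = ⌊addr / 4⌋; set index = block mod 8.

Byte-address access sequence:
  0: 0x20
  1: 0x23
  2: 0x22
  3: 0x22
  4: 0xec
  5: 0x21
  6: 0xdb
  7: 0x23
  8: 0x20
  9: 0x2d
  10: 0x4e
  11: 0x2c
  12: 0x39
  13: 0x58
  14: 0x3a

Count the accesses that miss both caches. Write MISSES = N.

MISSES = 7

0: 0x20 (blk 8, set 0) → MISS  vc=[]
1: 0x23 (blk 8, set 0) → L1-HIT  vc=[]
2: 0x22 (blk 8, set 0) → L1-HIT  vc=[]
3: 0x22 (blk 8, set 0) → L1-HIT  vc=[]
4: 0xec (blk 59, set 3) → MISS  vc=[]
5: 0x21 (blk 8, set 0) → L1-HIT  vc=[]
6: 0xdb (blk 54, set 6) → MISS  vc=[]
7: 0x23 (blk 8, set 0) → L1-HIT  vc=[]
8: 0x20 (blk 8, set 0) → L1-HIT  vc=[]
9: 0x2d (blk 11, set 3) → MISS  vc=[59]
10: 0x4e (blk 19, set 3) → MISS  vc=[59, 11]
11: 0x2c (blk 11, set 3) → VC-HIT  vc=[59, 19]
12: 0x39 (blk 14, set 6) → MISS  vc=[59, 19, 54]
13: 0x58 (blk 22, set 6) → MISS  vc=[19, 54, 14]
14: 0x3a (blk 14, set 6) → VC-HIT  vc=[19, 54, 22]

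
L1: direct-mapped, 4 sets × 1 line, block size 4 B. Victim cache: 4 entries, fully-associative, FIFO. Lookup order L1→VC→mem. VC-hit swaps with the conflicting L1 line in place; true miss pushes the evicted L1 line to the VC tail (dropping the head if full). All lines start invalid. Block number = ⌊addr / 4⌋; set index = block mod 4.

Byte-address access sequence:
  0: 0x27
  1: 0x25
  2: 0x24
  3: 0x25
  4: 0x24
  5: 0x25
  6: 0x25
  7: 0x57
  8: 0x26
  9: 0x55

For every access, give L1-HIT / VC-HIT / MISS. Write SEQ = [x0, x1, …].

0: 0x27 (blk 9, set 1) → MISS  vc=[]
1: 0x25 (blk 9, set 1) → L1-HIT  vc=[]
2: 0x24 (blk 9, set 1) → L1-HIT  vc=[]
3: 0x25 (blk 9, set 1) → L1-HIT  vc=[]
4: 0x24 (blk 9, set 1) → L1-HIT  vc=[]
5: 0x25 (blk 9, set 1) → L1-HIT  vc=[]
6: 0x25 (blk 9, set 1) → L1-HIT  vc=[]
7: 0x57 (blk 21, set 1) → MISS  vc=[9]
8: 0x26 (blk 9, set 1) → VC-HIT  vc=[21]
9: 0x55 (blk 21, set 1) → VC-HIT  vc=[9]

SEQ = [MISS, L1-HIT, L1-HIT, L1-HIT, L1-HIT, L1-HIT, L1-HIT, MISS, VC-HIT, VC-HIT]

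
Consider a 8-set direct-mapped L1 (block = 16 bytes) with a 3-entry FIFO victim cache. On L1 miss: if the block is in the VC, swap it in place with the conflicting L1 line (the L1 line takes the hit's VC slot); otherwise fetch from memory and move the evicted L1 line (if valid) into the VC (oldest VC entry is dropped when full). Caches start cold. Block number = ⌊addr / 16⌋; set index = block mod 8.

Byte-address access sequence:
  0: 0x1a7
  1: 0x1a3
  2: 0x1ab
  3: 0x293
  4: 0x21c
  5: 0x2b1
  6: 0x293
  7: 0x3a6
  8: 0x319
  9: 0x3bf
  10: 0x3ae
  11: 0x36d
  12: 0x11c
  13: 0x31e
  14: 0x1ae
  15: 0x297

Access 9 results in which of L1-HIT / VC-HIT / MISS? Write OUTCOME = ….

OUTCOME = MISS

#0 0x1a7→b26/s2 MISS; vc=[]
#1 0x1a3→b26/s2 L1-HIT; vc=[]
#2 0x1ab→b26/s2 L1-HIT; vc=[]
#3 0x293→b41/s1 MISS; vc=[]
#4 0x21c→b33/s1 MISS; vc=[41]
#5 0x2b1→b43/s3 MISS; vc=[41]
#6 0x293→b41/s1 VC-HIT; vc=[33]
#7 0x3a6→b58/s2 MISS; vc=[33,26]
#8 0x319→b49/s1 MISS; vc=[33,26,41]
#9 0x3bf→b59/s3 MISS; vc=[26,41,43]
#10 0x3ae→b58/s2 L1-HIT; vc=[26,41,43]
#11 0x36d→b54/s6 MISS; vc=[26,41,43]
#12 0x11c→b17/s1 MISS; vc=[41,43,49]
#13 0x31e→b49/s1 VC-HIT; vc=[41,43,17]
#14 0x1ae→b26/s2 MISS; vc=[43,17,58]
#15 0x297→b41/s1 MISS; vc=[17,58,49]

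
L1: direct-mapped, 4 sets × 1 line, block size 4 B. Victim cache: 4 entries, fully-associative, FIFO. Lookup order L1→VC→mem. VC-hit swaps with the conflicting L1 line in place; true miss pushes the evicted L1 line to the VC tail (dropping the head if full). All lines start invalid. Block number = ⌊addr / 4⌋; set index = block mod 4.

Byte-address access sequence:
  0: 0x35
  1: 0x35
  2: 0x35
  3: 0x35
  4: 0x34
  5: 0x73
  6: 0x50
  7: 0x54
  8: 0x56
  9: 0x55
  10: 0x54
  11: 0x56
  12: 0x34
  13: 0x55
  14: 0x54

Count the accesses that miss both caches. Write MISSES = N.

  [0] addr=0x35 blk=13 s=1: MISS | VC []
  [1] addr=0x35 blk=13 s=1: L1-HIT | VC []
  [2] addr=0x35 blk=13 s=1: L1-HIT | VC []
  [3] addr=0x35 blk=13 s=1: L1-HIT | VC []
  [4] addr=0x34 blk=13 s=1: L1-HIT | VC []
  [5] addr=0x73 blk=28 s=0: MISS | VC []
  [6] addr=0x50 blk=20 s=0: MISS | VC [28]
  [7] addr=0x54 blk=21 s=1: MISS | VC [28, 13]
  [8] addr=0x56 blk=21 s=1: L1-HIT | VC [28, 13]
  [9] addr=0x55 blk=21 s=1: L1-HIT | VC [28, 13]
  [10] addr=0x54 blk=21 s=1: L1-HIT | VC [28, 13]
  [11] addr=0x56 blk=21 s=1: L1-HIT | VC [28, 13]
  [12] addr=0x34 blk=13 s=1: VC-HIT | VC [28, 21]
  [13] addr=0x55 blk=21 s=1: VC-HIT | VC [28, 13]
  [14] addr=0x54 blk=21 s=1: L1-HIT | VC [28, 13]

MISSES = 4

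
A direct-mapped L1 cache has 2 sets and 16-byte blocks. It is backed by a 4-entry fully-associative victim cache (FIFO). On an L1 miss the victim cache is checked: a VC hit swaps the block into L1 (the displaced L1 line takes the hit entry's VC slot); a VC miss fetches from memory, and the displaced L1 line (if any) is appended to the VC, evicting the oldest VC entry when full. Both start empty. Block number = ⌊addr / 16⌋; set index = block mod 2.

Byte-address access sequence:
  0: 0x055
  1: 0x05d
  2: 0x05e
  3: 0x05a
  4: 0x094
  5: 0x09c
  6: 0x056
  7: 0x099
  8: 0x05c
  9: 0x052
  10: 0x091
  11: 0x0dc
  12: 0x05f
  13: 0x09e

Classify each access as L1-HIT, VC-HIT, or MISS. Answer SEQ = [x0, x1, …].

  [0] addr=0x55 blk=5 s=1: MISS | VC []
  [1] addr=0x5d blk=5 s=1: L1-HIT | VC []
  [2] addr=0x5e blk=5 s=1: L1-HIT | VC []
  [3] addr=0x5a blk=5 s=1: L1-HIT | VC []
  [4] addr=0x94 blk=9 s=1: MISS | VC [5]
  [5] addr=0x9c blk=9 s=1: L1-HIT | VC [5]
  [6] addr=0x56 blk=5 s=1: VC-HIT | VC [9]
  [7] addr=0x99 blk=9 s=1: VC-HIT | VC [5]
  [8] addr=0x5c blk=5 s=1: VC-HIT | VC [9]
  [9] addr=0x52 blk=5 s=1: L1-HIT | VC [9]
  [10] addr=0x91 blk=9 s=1: VC-HIT | VC [5]
  [11] addr=0xdc blk=13 s=1: MISS | VC [5, 9]
  [12] addr=0x5f blk=5 s=1: VC-HIT | VC [13, 9]
  [13] addr=0x9e blk=9 s=1: VC-HIT | VC [13, 5]

SEQ = [MISS, L1-HIT, L1-HIT, L1-HIT, MISS, L1-HIT, VC-HIT, VC-HIT, VC-HIT, L1-HIT, VC-HIT, MISS, VC-HIT, VC-HIT]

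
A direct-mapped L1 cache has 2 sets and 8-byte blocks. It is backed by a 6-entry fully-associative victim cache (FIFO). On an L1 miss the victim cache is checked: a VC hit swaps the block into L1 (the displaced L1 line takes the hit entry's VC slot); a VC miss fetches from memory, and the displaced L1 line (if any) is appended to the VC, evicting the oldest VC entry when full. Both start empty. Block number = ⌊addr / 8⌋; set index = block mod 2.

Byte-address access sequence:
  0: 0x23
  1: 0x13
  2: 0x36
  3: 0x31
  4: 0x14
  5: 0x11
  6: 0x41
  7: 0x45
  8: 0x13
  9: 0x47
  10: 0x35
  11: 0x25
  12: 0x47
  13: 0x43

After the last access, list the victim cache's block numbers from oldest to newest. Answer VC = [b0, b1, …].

#0 0x23→b4/s0 MISS; vc=[]
#1 0x13→b2/s0 MISS; vc=[4]
#2 0x36→b6/s0 MISS; vc=[4,2]
#3 0x31→b6/s0 L1-HIT; vc=[4,2]
#4 0x14→b2/s0 VC-HIT; vc=[4,6]
#5 0x11→b2/s0 L1-HIT; vc=[4,6]
#6 0x41→b8/s0 MISS; vc=[4,6,2]
#7 0x45→b8/s0 L1-HIT; vc=[4,6,2]
#8 0x13→b2/s0 VC-HIT; vc=[4,6,8]
#9 0x47→b8/s0 VC-HIT; vc=[4,6,2]
#10 0x35→b6/s0 VC-HIT; vc=[4,8,2]
#11 0x25→b4/s0 VC-HIT; vc=[6,8,2]
#12 0x47→b8/s0 VC-HIT; vc=[6,4,2]
#13 0x43→b8/s0 L1-HIT; vc=[6,4,2]

VC = [6, 4, 2]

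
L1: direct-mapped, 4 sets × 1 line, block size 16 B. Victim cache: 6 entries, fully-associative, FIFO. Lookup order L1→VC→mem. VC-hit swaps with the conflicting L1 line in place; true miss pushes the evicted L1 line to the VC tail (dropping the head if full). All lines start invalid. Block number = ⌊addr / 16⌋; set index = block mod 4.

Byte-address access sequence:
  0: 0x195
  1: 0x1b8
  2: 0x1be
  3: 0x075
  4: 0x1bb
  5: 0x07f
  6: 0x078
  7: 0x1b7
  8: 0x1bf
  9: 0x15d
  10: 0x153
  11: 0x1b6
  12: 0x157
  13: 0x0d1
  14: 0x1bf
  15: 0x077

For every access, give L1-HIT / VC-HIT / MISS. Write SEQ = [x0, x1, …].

0: 0x195 (blk 25, set 1) → MISS  vc=[]
1: 0x1b8 (blk 27, set 3) → MISS  vc=[]
2: 0x1be (blk 27, set 3) → L1-HIT  vc=[]
3: 0x75 (blk 7, set 3) → MISS  vc=[27]
4: 0x1bb (blk 27, set 3) → VC-HIT  vc=[7]
5: 0x7f (blk 7, set 3) → VC-HIT  vc=[27]
6: 0x78 (blk 7, set 3) → L1-HIT  vc=[27]
7: 0x1b7 (blk 27, set 3) → VC-HIT  vc=[7]
8: 0x1bf (blk 27, set 3) → L1-HIT  vc=[7]
9: 0x15d (blk 21, set 1) → MISS  vc=[7, 25]
10: 0x153 (blk 21, set 1) → L1-HIT  vc=[7, 25]
11: 0x1b6 (blk 27, set 3) → L1-HIT  vc=[7, 25]
12: 0x157 (blk 21, set 1) → L1-HIT  vc=[7, 25]
13: 0xd1 (blk 13, set 1) → MISS  vc=[7, 25, 21]
14: 0x1bf (blk 27, set 3) → L1-HIT  vc=[7, 25, 21]
15: 0x77 (blk 7, set 3) → VC-HIT  vc=[27, 25, 21]

SEQ = [MISS, MISS, L1-HIT, MISS, VC-HIT, VC-HIT, L1-HIT, VC-HIT, L1-HIT, MISS, L1-HIT, L1-HIT, L1-HIT, MISS, L1-HIT, VC-HIT]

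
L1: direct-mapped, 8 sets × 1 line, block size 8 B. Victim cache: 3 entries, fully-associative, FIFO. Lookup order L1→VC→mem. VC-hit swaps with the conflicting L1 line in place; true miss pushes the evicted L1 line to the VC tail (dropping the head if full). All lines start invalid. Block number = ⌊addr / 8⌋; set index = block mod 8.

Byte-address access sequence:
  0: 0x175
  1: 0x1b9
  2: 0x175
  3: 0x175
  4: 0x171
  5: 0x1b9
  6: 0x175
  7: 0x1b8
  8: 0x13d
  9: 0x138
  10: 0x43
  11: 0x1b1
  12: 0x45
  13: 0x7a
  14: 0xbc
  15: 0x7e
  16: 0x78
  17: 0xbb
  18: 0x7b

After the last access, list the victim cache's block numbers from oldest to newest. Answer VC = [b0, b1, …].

#0 0x175→b46/s6 MISS; vc=[]
#1 0x1b9→b55/s7 MISS; vc=[]
#2 0x175→b46/s6 L1-HIT; vc=[]
#3 0x175→b46/s6 L1-HIT; vc=[]
#4 0x171→b46/s6 L1-HIT; vc=[]
#5 0x1b9→b55/s7 L1-HIT; vc=[]
#6 0x175→b46/s6 L1-HIT; vc=[]
#7 0x1b8→b55/s7 L1-HIT; vc=[]
#8 0x13d→b39/s7 MISS; vc=[55]
#9 0x138→b39/s7 L1-HIT; vc=[55]
#10 0x43→b8/s0 MISS; vc=[55]
#11 0x1b1→b54/s6 MISS; vc=[55,46]
#12 0x45→b8/s0 L1-HIT; vc=[55,46]
#13 0x7a→b15/s7 MISS; vc=[55,46,39]
#14 0xbc→b23/s7 MISS; vc=[46,39,15]
#15 0x7e→b15/s7 VC-HIT; vc=[46,39,23]
#16 0x78→b15/s7 L1-HIT; vc=[46,39,23]
#17 0xbb→b23/s7 VC-HIT; vc=[46,39,15]
#18 0x7b→b15/s7 VC-HIT; vc=[46,39,23]

VC = [46, 39, 23]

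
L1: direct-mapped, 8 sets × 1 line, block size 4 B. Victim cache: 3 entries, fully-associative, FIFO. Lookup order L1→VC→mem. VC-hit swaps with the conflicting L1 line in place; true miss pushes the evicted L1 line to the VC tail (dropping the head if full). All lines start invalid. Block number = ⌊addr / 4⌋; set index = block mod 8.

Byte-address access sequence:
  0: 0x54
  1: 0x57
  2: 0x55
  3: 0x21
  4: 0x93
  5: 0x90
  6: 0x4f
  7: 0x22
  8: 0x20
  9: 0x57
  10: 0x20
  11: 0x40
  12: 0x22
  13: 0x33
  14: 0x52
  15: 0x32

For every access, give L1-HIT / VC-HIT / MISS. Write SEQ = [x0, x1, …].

#0 0x54→b21/s5 MISS; vc=[]
#1 0x57→b21/s5 L1-HIT; vc=[]
#2 0x55→b21/s5 L1-HIT; vc=[]
#3 0x21→b8/s0 MISS; vc=[]
#4 0x93→b36/s4 MISS; vc=[]
#5 0x90→b36/s4 L1-HIT; vc=[]
#6 0x4f→b19/s3 MISS; vc=[]
#7 0x22→b8/s0 L1-HIT; vc=[]
#8 0x20→b8/s0 L1-HIT; vc=[]
#9 0x57→b21/s5 L1-HIT; vc=[]
#10 0x20→b8/s0 L1-HIT; vc=[]
#11 0x40→b16/s0 MISS; vc=[8]
#12 0x22→b8/s0 VC-HIT; vc=[16]
#13 0x33→b12/s4 MISS; vc=[16,36]
#14 0x52→b20/s4 MISS; vc=[16,36,12]
#15 0x32→b12/s4 VC-HIT; vc=[16,36,20]

SEQ = [MISS, L1-HIT, L1-HIT, MISS, MISS, L1-HIT, MISS, L1-HIT, L1-HIT, L1-HIT, L1-HIT, MISS, VC-HIT, MISS, MISS, VC-HIT]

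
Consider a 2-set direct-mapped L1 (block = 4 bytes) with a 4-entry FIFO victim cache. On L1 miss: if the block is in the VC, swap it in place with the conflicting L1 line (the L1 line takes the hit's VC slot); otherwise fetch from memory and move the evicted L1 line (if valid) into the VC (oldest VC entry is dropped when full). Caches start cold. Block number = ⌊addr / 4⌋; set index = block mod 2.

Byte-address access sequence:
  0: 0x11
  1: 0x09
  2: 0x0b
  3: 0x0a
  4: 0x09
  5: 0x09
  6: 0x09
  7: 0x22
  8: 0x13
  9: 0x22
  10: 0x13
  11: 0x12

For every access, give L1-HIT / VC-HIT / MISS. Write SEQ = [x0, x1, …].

#0 0x11→b4/s0 MISS; vc=[]
#1 0x9→b2/s0 MISS; vc=[4]
#2 0xb→b2/s0 L1-HIT; vc=[4]
#3 0xa→b2/s0 L1-HIT; vc=[4]
#4 0x9→b2/s0 L1-HIT; vc=[4]
#5 0x9→b2/s0 L1-HIT; vc=[4]
#6 0x9→b2/s0 L1-HIT; vc=[4]
#7 0x22→b8/s0 MISS; vc=[4,2]
#8 0x13→b4/s0 VC-HIT; vc=[8,2]
#9 0x22→b8/s0 VC-HIT; vc=[4,2]
#10 0x13→b4/s0 VC-HIT; vc=[8,2]
#11 0x12→b4/s0 L1-HIT; vc=[8,2]

SEQ = [MISS, MISS, L1-HIT, L1-HIT, L1-HIT, L1-HIT, L1-HIT, MISS, VC-HIT, VC-HIT, VC-HIT, L1-HIT]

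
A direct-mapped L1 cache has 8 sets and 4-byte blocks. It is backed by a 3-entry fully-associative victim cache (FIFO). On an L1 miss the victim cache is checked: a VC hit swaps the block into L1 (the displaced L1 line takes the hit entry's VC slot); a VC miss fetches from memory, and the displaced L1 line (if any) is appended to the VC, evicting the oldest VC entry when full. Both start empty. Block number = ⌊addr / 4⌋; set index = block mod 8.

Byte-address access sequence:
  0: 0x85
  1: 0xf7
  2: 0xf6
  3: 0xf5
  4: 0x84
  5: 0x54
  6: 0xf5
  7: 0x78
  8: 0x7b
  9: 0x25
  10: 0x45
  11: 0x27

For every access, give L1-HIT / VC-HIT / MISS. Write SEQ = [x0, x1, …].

0: 0x85 (blk 33, set 1) → MISS  vc=[]
1: 0xf7 (blk 61, set 5) → MISS  vc=[]
2: 0xf6 (blk 61, set 5) → L1-HIT  vc=[]
3: 0xf5 (blk 61, set 5) → L1-HIT  vc=[]
4: 0x84 (blk 33, set 1) → L1-HIT  vc=[]
5: 0x54 (blk 21, set 5) → MISS  vc=[61]
6: 0xf5 (blk 61, set 5) → VC-HIT  vc=[21]
7: 0x78 (blk 30, set 6) → MISS  vc=[21]
8: 0x7b (blk 30, set 6) → L1-HIT  vc=[21]
9: 0x25 (blk 9, set 1) → MISS  vc=[21, 33]
10: 0x45 (blk 17, set 1) → MISS  vc=[21, 33, 9]
11: 0x27 (blk 9, set 1) → VC-HIT  vc=[21, 33, 17]

SEQ = [MISS, MISS, L1-HIT, L1-HIT, L1-HIT, MISS, VC-HIT, MISS, L1-HIT, MISS, MISS, VC-HIT]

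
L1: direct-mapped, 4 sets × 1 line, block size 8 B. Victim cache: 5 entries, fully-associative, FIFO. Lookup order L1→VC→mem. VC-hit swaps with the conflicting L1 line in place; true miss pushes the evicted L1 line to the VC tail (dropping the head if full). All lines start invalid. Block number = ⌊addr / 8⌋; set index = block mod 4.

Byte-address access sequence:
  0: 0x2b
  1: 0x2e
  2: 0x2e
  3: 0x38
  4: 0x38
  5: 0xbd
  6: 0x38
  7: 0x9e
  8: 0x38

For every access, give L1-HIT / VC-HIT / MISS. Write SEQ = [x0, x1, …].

SEQ = [MISS, L1-HIT, L1-HIT, MISS, L1-HIT, MISS, VC-HIT, MISS, VC-HIT]

#0 0x2b→b5/s1 MISS; vc=[]
#1 0x2e→b5/s1 L1-HIT; vc=[]
#2 0x2e→b5/s1 L1-HIT; vc=[]
#3 0x38→b7/s3 MISS; vc=[]
#4 0x38→b7/s3 L1-HIT; vc=[]
#5 0xbd→b23/s3 MISS; vc=[7]
#6 0x38→b7/s3 VC-HIT; vc=[23]
#7 0x9e→b19/s3 MISS; vc=[23,7]
#8 0x38→b7/s3 VC-HIT; vc=[23,19]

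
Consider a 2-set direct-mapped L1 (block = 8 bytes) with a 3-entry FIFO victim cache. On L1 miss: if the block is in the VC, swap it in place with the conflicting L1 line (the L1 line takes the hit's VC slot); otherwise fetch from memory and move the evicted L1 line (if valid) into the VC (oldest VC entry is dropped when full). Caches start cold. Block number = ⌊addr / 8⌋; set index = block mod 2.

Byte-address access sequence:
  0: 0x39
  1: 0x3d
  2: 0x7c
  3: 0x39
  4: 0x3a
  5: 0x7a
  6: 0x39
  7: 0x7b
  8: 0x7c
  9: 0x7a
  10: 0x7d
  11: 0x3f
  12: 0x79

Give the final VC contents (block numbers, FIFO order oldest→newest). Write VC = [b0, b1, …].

0: 0x39 (blk 7, set 1) → MISS  vc=[]
1: 0x3d (blk 7, set 1) → L1-HIT  vc=[]
2: 0x7c (blk 15, set 1) → MISS  vc=[7]
3: 0x39 (blk 7, set 1) → VC-HIT  vc=[15]
4: 0x3a (blk 7, set 1) → L1-HIT  vc=[15]
5: 0x7a (blk 15, set 1) → VC-HIT  vc=[7]
6: 0x39 (blk 7, set 1) → VC-HIT  vc=[15]
7: 0x7b (blk 15, set 1) → VC-HIT  vc=[7]
8: 0x7c (blk 15, set 1) → L1-HIT  vc=[7]
9: 0x7a (blk 15, set 1) → L1-HIT  vc=[7]
10: 0x7d (blk 15, set 1) → L1-HIT  vc=[7]
11: 0x3f (blk 7, set 1) → VC-HIT  vc=[15]
12: 0x79 (blk 15, set 1) → VC-HIT  vc=[7]

VC = [7]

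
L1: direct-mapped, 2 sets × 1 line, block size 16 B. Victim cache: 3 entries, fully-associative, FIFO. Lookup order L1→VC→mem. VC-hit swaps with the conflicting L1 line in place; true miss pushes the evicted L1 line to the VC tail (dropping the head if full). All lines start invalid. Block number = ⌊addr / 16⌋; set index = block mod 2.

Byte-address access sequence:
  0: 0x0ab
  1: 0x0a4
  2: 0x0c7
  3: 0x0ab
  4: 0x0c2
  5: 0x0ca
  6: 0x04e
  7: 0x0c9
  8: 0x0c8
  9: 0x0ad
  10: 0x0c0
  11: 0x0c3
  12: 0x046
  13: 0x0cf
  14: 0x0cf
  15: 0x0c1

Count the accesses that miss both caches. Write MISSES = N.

MISSES = 3

#0 0xab→b10/s0 MISS; vc=[]
#1 0xa4→b10/s0 L1-HIT; vc=[]
#2 0xc7→b12/s0 MISS; vc=[10]
#3 0xab→b10/s0 VC-HIT; vc=[12]
#4 0xc2→b12/s0 VC-HIT; vc=[10]
#5 0xca→b12/s0 L1-HIT; vc=[10]
#6 0x4e→b4/s0 MISS; vc=[10,12]
#7 0xc9→b12/s0 VC-HIT; vc=[10,4]
#8 0xc8→b12/s0 L1-HIT; vc=[10,4]
#9 0xad→b10/s0 VC-HIT; vc=[12,4]
#10 0xc0→b12/s0 VC-HIT; vc=[10,4]
#11 0xc3→b12/s0 L1-HIT; vc=[10,4]
#12 0x46→b4/s0 VC-HIT; vc=[10,12]
#13 0xcf→b12/s0 VC-HIT; vc=[10,4]
#14 0xcf→b12/s0 L1-HIT; vc=[10,4]
#15 0xc1→b12/s0 L1-HIT; vc=[10,4]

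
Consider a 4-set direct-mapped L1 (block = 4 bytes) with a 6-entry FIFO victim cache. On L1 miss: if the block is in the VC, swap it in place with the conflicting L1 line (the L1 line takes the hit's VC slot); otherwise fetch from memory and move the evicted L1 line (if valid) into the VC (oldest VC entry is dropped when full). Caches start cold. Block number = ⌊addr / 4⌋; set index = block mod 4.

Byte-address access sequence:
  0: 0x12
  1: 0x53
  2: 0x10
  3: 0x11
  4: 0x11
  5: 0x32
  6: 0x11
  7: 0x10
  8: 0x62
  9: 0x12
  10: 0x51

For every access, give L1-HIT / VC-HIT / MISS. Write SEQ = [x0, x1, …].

SEQ = [MISS, MISS, VC-HIT, L1-HIT, L1-HIT, MISS, VC-HIT, L1-HIT, MISS, VC-HIT, VC-HIT]

  [0] addr=0x12 blk=4 s=0: MISS | VC []
  [1] addr=0x53 blk=20 s=0: MISS | VC [4]
  [2] addr=0x10 blk=4 s=0: VC-HIT | VC [20]
  [3] addr=0x11 blk=4 s=0: L1-HIT | VC [20]
  [4] addr=0x11 blk=4 s=0: L1-HIT | VC [20]
  [5] addr=0x32 blk=12 s=0: MISS | VC [20, 4]
  [6] addr=0x11 blk=4 s=0: VC-HIT | VC [20, 12]
  [7] addr=0x10 blk=4 s=0: L1-HIT | VC [20, 12]
  [8] addr=0x62 blk=24 s=0: MISS | VC [20, 12, 4]
  [9] addr=0x12 blk=4 s=0: VC-HIT | VC [20, 12, 24]
  [10] addr=0x51 blk=20 s=0: VC-HIT | VC [4, 12, 24]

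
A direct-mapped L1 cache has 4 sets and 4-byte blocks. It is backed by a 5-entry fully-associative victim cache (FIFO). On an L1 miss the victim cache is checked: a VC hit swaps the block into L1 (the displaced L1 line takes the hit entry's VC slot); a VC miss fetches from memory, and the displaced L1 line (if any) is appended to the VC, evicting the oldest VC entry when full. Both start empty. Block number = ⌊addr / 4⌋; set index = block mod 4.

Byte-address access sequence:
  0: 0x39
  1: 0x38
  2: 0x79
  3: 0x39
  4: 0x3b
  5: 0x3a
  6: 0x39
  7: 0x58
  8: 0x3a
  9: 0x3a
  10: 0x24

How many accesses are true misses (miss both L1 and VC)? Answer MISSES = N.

MISSES = 4

0: 0x39 (blk 14, set 2) → MISS  vc=[]
1: 0x38 (blk 14, set 2) → L1-HIT  vc=[]
2: 0x79 (blk 30, set 2) → MISS  vc=[14]
3: 0x39 (blk 14, set 2) → VC-HIT  vc=[30]
4: 0x3b (blk 14, set 2) → L1-HIT  vc=[30]
5: 0x3a (blk 14, set 2) → L1-HIT  vc=[30]
6: 0x39 (blk 14, set 2) → L1-HIT  vc=[30]
7: 0x58 (blk 22, set 2) → MISS  vc=[30, 14]
8: 0x3a (blk 14, set 2) → VC-HIT  vc=[30, 22]
9: 0x3a (blk 14, set 2) → L1-HIT  vc=[30, 22]
10: 0x24 (blk 9, set 1) → MISS  vc=[30, 22]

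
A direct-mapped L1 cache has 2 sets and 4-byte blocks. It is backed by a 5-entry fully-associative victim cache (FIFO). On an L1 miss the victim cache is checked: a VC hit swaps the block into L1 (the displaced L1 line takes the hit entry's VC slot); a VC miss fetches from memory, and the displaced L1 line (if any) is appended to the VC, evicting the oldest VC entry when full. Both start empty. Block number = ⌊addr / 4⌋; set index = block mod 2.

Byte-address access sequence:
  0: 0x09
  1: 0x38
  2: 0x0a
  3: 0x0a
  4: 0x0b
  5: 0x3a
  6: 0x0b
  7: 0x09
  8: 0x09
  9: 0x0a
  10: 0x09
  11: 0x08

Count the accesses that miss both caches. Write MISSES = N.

0: 0x9 (blk 2, set 0) → MISS  vc=[]
1: 0x38 (blk 14, set 0) → MISS  vc=[2]
2: 0xa (blk 2, set 0) → VC-HIT  vc=[14]
3: 0xa (blk 2, set 0) → L1-HIT  vc=[14]
4: 0xb (blk 2, set 0) → L1-HIT  vc=[14]
5: 0x3a (blk 14, set 0) → VC-HIT  vc=[2]
6: 0xb (blk 2, set 0) → VC-HIT  vc=[14]
7: 0x9 (blk 2, set 0) → L1-HIT  vc=[14]
8: 0x9 (blk 2, set 0) → L1-HIT  vc=[14]
9: 0xa (blk 2, set 0) → L1-HIT  vc=[14]
10: 0x9 (blk 2, set 0) → L1-HIT  vc=[14]
11: 0x8 (blk 2, set 0) → L1-HIT  vc=[14]

MISSES = 2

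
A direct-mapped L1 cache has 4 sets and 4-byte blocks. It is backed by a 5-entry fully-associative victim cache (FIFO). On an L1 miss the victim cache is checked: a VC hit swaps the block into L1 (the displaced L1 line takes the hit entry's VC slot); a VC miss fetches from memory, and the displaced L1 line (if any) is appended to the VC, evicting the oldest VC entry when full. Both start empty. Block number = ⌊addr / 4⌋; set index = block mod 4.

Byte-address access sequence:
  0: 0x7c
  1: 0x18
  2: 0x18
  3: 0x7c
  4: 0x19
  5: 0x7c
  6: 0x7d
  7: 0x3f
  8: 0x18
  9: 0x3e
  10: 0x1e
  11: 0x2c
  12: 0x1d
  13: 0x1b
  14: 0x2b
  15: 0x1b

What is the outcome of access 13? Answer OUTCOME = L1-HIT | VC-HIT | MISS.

  [0] addr=0x7c blk=31 s=3: MISS | VC []
  [1] addr=0x18 blk=6 s=2: MISS | VC []
  [2] addr=0x18 blk=6 s=2: L1-HIT | VC []
  [3] addr=0x7c blk=31 s=3: L1-HIT | VC []
  [4] addr=0x19 blk=6 s=2: L1-HIT | VC []
  [5] addr=0x7c blk=31 s=3: L1-HIT | VC []
  [6] addr=0x7d blk=31 s=3: L1-HIT | VC []
  [7] addr=0x3f blk=15 s=3: MISS | VC [31]
  [8] addr=0x18 blk=6 s=2: L1-HIT | VC [31]
  [9] addr=0x3e blk=15 s=3: L1-HIT | VC [31]
  [10] addr=0x1e blk=7 s=3: MISS | VC [31, 15]
  [11] addr=0x2c blk=11 s=3: MISS | VC [31, 15, 7]
  [12] addr=0x1d blk=7 s=3: VC-HIT | VC [31, 15, 11]
  [13] addr=0x1b blk=6 s=2: L1-HIT | VC [31, 15, 11]
  [14] addr=0x2b blk=10 s=2: MISS | VC [31, 15, 11, 6]
  [15] addr=0x1b blk=6 s=2: VC-HIT | VC [31, 15, 11, 10]

OUTCOME = L1-HIT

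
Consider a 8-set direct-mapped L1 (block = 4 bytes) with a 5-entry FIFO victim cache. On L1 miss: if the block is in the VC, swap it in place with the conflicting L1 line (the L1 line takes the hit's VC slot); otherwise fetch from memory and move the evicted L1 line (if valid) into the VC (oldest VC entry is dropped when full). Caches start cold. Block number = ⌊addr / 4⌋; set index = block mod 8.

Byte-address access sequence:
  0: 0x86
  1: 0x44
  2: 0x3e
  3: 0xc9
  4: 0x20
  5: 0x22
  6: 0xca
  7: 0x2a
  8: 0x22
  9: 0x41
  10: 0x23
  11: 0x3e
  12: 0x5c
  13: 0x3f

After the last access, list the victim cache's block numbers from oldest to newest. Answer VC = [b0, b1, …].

#0 0x86→b33/s1 MISS; vc=[]
#1 0x44→b17/s1 MISS; vc=[33]
#2 0x3e→b15/s7 MISS; vc=[33]
#3 0xc9→b50/s2 MISS; vc=[33]
#4 0x20→b8/s0 MISS; vc=[33]
#5 0x22→b8/s0 L1-HIT; vc=[33]
#6 0xca→b50/s2 L1-HIT; vc=[33]
#7 0x2a→b10/s2 MISS; vc=[33,50]
#8 0x22→b8/s0 L1-HIT; vc=[33,50]
#9 0x41→b16/s0 MISS; vc=[33,50,8]
#10 0x23→b8/s0 VC-HIT; vc=[33,50,16]
#11 0x3e→b15/s7 L1-HIT; vc=[33,50,16]
#12 0x5c→b23/s7 MISS; vc=[33,50,16,15]
#13 0x3f→b15/s7 VC-HIT; vc=[33,50,16,23]

VC = [33, 50, 16, 23]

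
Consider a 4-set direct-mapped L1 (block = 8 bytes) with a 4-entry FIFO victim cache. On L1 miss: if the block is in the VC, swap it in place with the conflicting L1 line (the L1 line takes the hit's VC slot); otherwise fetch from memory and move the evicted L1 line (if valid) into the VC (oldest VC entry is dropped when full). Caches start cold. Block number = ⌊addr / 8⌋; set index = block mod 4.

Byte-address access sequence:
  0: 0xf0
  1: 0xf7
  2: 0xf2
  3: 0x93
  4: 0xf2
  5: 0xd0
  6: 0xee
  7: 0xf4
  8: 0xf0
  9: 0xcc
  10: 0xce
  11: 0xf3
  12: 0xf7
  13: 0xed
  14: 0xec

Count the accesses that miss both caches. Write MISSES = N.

0: 0xf0 (blk 30, set 2) → MISS  vc=[]
1: 0xf7 (blk 30, set 2) → L1-HIT  vc=[]
2: 0xf2 (blk 30, set 2) → L1-HIT  vc=[]
3: 0x93 (blk 18, set 2) → MISS  vc=[30]
4: 0xf2 (blk 30, set 2) → VC-HIT  vc=[18]
5: 0xd0 (blk 26, set 2) → MISS  vc=[18, 30]
6: 0xee (blk 29, set 1) → MISS  vc=[18, 30]
7: 0xf4 (blk 30, set 2) → VC-HIT  vc=[18, 26]
8: 0xf0 (blk 30, set 2) → L1-HIT  vc=[18, 26]
9: 0xcc (blk 25, set 1) → MISS  vc=[18, 26, 29]
10: 0xce (blk 25, set 1) → L1-HIT  vc=[18, 26, 29]
11: 0xf3 (blk 30, set 2) → L1-HIT  vc=[18, 26, 29]
12: 0xf7 (blk 30, set 2) → L1-HIT  vc=[18, 26, 29]
13: 0xed (blk 29, set 1) → VC-HIT  vc=[18, 26, 25]
14: 0xec (blk 29, set 1) → L1-HIT  vc=[18, 26, 25]

MISSES = 5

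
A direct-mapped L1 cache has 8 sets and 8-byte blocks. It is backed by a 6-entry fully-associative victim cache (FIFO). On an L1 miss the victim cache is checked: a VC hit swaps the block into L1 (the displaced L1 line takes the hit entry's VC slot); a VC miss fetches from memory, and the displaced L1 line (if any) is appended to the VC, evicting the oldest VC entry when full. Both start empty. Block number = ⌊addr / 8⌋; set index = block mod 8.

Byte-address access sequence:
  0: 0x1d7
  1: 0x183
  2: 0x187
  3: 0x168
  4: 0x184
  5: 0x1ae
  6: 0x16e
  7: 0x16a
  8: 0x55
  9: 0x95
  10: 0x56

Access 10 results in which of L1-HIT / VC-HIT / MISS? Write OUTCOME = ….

  [0] addr=0x1d7 blk=58 s=2: MISS | VC []
  [1] addr=0x183 blk=48 s=0: MISS | VC []
  [2] addr=0x187 blk=48 s=0: L1-HIT | VC []
  [3] addr=0x168 blk=45 s=5: MISS | VC []
  [4] addr=0x184 blk=48 s=0: L1-HIT | VC []
  [5] addr=0x1ae blk=53 s=5: MISS | VC [45]
  [6] addr=0x16e blk=45 s=5: VC-HIT | VC [53]
  [7] addr=0x16a blk=45 s=5: L1-HIT | VC [53]
  [8] addr=0x55 blk=10 s=2: MISS | VC [53, 58]
  [9] addr=0x95 blk=18 s=2: MISS | VC [53, 58, 10]
  [10] addr=0x56 blk=10 s=2: VC-HIT | VC [53, 58, 18]

OUTCOME = VC-HIT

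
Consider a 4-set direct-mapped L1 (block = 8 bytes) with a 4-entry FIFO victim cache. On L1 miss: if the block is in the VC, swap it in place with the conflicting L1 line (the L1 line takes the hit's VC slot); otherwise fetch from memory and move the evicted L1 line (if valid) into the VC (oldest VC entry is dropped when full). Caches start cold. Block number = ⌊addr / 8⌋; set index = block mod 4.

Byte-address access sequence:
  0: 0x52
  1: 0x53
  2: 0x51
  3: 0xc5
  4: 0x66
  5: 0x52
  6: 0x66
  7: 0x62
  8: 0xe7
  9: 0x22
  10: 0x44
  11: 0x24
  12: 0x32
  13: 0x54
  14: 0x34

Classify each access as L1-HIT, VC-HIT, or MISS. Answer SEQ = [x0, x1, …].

#0 0x52→b10/s2 MISS; vc=[]
#1 0x53→b10/s2 L1-HIT; vc=[]
#2 0x51→b10/s2 L1-HIT; vc=[]
#3 0xc5→b24/s0 MISS; vc=[]
#4 0x66→b12/s0 MISS; vc=[24]
#5 0x52→b10/s2 L1-HIT; vc=[24]
#6 0x66→b12/s0 L1-HIT; vc=[24]
#7 0x62→b12/s0 L1-HIT; vc=[24]
#8 0xe7→b28/s0 MISS; vc=[24,12]
#9 0x22→b4/s0 MISS; vc=[24,12,28]
#10 0x44→b8/s0 MISS; vc=[24,12,28,4]
#11 0x24→b4/s0 VC-HIT; vc=[24,12,28,8]
#12 0x32→b6/s2 MISS; vc=[12,28,8,10]
#13 0x54→b10/s2 VC-HIT; vc=[12,28,8,6]
#14 0x34→b6/s2 VC-HIT; vc=[12,28,8,10]

SEQ = [MISS, L1-HIT, L1-HIT, MISS, MISS, L1-HIT, L1-HIT, L1-HIT, MISS, MISS, MISS, VC-HIT, MISS, VC-HIT, VC-HIT]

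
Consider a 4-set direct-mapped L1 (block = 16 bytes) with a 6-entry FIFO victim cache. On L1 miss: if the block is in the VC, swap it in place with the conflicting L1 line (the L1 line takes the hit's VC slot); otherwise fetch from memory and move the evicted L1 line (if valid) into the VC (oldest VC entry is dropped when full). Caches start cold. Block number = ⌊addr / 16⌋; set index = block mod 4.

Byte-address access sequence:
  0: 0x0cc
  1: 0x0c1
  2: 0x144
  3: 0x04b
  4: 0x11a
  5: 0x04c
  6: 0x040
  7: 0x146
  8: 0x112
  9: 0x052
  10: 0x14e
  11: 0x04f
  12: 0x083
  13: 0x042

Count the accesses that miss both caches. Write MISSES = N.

0: 0xcc (blk 12, set 0) → MISS  vc=[]
1: 0xc1 (blk 12, set 0) → L1-HIT  vc=[]
2: 0x144 (blk 20, set 0) → MISS  vc=[12]
3: 0x4b (blk 4, set 0) → MISS  vc=[12, 20]
4: 0x11a (blk 17, set 1) → MISS  vc=[12, 20]
5: 0x4c (blk 4, set 0) → L1-HIT  vc=[12, 20]
6: 0x40 (blk 4, set 0) → L1-HIT  vc=[12, 20]
7: 0x146 (blk 20, set 0) → VC-HIT  vc=[12, 4]
8: 0x112 (blk 17, set 1) → L1-HIT  vc=[12, 4]
9: 0x52 (blk 5, set 1) → MISS  vc=[12, 4, 17]
10: 0x14e (blk 20, set 0) → L1-HIT  vc=[12, 4, 17]
11: 0x4f (blk 4, set 0) → VC-HIT  vc=[12, 20, 17]
12: 0x83 (blk 8, set 0) → MISS  vc=[12, 20, 17, 4]
13: 0x42 (blk 4, set 0) → VC-HIT  vc=[12, 20, 17, 8]

MISSES = 6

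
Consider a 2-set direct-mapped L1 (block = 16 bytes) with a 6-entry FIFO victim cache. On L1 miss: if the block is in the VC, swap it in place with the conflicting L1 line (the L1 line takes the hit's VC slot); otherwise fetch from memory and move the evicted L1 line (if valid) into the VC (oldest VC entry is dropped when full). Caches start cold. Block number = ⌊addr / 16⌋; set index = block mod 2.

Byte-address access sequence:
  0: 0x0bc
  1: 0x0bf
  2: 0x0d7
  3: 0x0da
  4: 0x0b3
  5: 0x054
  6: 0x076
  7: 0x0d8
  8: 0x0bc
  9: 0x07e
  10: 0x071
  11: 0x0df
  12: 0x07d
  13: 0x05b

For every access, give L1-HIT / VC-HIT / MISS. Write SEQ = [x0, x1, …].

  [0] addr=0xbc blk=11 s=1: MISS | VC []
  [1] addr=0xbf blk=11 s=1: L1-HIT | VC []
  [2] addr=0xd7 blk=13 s=1: MISS | VC [11]
  [3] addr=0xda blk=13 s=1: L1-HIT | VC [11]
  [4] addr=0xb3 blk=11 s=1: VC-HIT | VC [13]
  [5] addr=0x54 blk=5 s=1: MISS | VC [13, 11]
  [6] addr=0x76 blk=7 s=1: MISS | VC [13, 11, 5]
  [7] addr=0xd8 blk=13 s=1: VC-HIT | VC [7, 11, 5]
  [8] addr=0xbc blk=11 s=1: VC-HIT | VC [7, 13, 5]
  [9] addr=0x7e blk=7 s=1: VC-HIT | VC [11, 13, 5]
  [10] addr=0x71 blk=7 s=1: L1-HIT | VC [11, 13, 5]
  [11] addr=0xdf blk=13 s=1: VC-HIT | VC [11, 7, 5]
  [12] addr=0x7d blk=7 s=1: VC-HIT | VC [11, 13, 5]
  [13] addr=0x5b blk=5 s=1: VC-HIT | VC [11, 13, 7]

SEQ = [MISS, L1-HIT, MISS, L1-HIT, VC-HIT, MISS, MISS, VC-HIT, VC-HIT, VC-HIT, L1-HIT, VC-HIT, VC-HIT, VC-HIT]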